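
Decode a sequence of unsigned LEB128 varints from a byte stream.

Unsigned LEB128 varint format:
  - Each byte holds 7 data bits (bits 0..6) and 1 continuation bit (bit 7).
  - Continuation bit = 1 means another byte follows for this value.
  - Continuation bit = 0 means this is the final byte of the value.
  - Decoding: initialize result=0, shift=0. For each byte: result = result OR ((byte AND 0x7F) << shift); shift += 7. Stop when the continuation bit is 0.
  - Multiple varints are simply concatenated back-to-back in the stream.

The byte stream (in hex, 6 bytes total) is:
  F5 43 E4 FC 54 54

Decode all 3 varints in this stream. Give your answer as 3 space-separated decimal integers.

Answer: 8693 1392228 84

Derivation:
  byte[0]=0xF5 cont=1 payload=0x75=117: acc |= 117<<0 -> acc=117 shift=7
  byte[1]=0x43 cont=0 payload=0x43=67: acc |= 67<<7 -> acc=8693 shift=14 [end]
Varint 1: bytes[0:2] = F5 43 -> value 8693 (2 byte(s))
  byte[2]=0xE4 cont=1 payload=0x64=100: acc |= 100<<0 -> acc=100 shift=7
  byte[3]=0xFC cont=1 payload=0x7C=124: acc |= 124<<7 -> acc=15972 shift=14
  byte[4]=0x54 cont=0 payload=0x54=84: acc |= 84<<14 -> acc=1392228 shift=21 [end]
Varint 2: bytes[2:5] = E4 FC 54 -> value 1392228 (3 byte(s))
  byte[5]=0x54 cont=0 payload=0x54=84: acc |= 84<<0 -> acc=84 shift=7 [end]
Varint 3: bytes[5:6] = 54 -> value 84 (1 byte(s))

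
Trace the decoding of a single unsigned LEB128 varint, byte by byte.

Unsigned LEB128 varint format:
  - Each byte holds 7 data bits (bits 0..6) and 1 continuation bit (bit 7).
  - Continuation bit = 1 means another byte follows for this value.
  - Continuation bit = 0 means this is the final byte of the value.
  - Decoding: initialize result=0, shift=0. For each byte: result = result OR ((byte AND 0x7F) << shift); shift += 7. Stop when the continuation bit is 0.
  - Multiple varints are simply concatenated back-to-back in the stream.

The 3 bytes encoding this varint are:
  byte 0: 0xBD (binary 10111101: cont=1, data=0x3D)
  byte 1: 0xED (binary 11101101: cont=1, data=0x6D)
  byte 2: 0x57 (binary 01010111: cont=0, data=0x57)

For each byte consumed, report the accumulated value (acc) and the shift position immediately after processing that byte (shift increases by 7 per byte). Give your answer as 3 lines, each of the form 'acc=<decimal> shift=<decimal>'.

Answer: acc=61 shift=7
acc=14013 shift=14
acc=1439421 shift=21

Derivation:
byte 0=0xBD: payload=0x3D=61, contrib = 61<<0 = 61; acc -> 61, shift -> 7
byte 1=0xED: payload=0x6D=109, contrib = 109<<7 = 13952; acc -> 14013, shift -> 14
byte 2=0x57: payload=0x57=87, contrib = 87<<14 = 1425408; acc -> 1439421, shift -> 21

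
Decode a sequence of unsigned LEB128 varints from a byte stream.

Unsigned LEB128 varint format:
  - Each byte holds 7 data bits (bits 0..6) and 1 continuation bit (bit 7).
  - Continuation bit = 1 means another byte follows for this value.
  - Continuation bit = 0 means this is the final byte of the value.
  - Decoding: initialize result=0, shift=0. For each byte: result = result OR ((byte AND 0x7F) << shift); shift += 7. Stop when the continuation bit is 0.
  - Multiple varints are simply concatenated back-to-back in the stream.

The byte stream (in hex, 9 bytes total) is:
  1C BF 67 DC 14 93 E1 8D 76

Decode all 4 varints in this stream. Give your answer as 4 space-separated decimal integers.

Answer: 28 13247 2652 247689363

Derivation:
  byte[0]=0x1C cont=0 payload=0x1C=28: acc |= 28<<0 -> acc=28 shift=7 [end]
Varint 1: bytes[0:1] = 1C -> value 28 (1 byte(s))
  byte[1]=0xBF cont=1 payload=0x3F=63: acc |= 63<<0 -> acc=63 shift=7
  byte[2]=0x67 cont=0 payload=0x67=103: acc |= 103<<7 -> acc=13247 shift=14 [end]
Varint 2: bytes[1:3] = BF 67 -> value 13247 (2 byte(s))
  byte[3]=0xDC cont=1 payload=0x5C=92: acc |= 92<<0 -> acc=92 shift=7
  byte[4]=0x14 cont=0 payload=0x14=20: acc |= 20<<7 -> acc=2652 shift=14 [end]
Varint 3: bytes[3:5] = DC 14 -> value 2652 (2 byte(s))
  byte[5]=0x93 cont=1 payload=0x13=19: acc |= 19<<0 -> acc=19 shift=7
  byte[6]=0xE1 cont=1 payload=0x61=97: acc |= 97<<7 -> acc=12435 shift=14
  byte[7]=0x8D cont=1 payload=0x0D=13: acc |= 13<<14 -> acc=225427 shift=21
  byte[8]=0x76 cont=0 payload=0x76=118: acc |= 118<<21 -> acc=247689363 shift=28 [end]
Varint 4: bytes[5:9] = 93 E1 8D 76 -> value 247689363 (4 byte(s))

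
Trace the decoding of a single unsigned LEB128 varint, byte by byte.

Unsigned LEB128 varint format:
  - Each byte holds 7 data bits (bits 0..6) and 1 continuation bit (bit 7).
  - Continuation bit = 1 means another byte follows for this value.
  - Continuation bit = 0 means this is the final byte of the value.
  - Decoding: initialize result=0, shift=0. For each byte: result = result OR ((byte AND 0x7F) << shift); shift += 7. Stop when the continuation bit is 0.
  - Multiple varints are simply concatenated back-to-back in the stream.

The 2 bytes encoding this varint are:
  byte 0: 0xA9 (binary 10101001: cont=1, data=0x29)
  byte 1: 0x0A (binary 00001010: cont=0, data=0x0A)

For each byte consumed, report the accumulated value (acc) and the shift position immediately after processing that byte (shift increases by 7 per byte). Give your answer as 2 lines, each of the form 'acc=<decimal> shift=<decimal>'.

Answer: acc=41 shift=7
acc=1321 shift=14

Derivation:
byte 0=0xA9: payload=0x29=41, contrib = 41<<0 = 41; acc -> 41, shift -> 7
byte 1=0x0A: payload=0x0A=10, contrib = 10<<7 = 1280; acc -> 1321, shift -> 14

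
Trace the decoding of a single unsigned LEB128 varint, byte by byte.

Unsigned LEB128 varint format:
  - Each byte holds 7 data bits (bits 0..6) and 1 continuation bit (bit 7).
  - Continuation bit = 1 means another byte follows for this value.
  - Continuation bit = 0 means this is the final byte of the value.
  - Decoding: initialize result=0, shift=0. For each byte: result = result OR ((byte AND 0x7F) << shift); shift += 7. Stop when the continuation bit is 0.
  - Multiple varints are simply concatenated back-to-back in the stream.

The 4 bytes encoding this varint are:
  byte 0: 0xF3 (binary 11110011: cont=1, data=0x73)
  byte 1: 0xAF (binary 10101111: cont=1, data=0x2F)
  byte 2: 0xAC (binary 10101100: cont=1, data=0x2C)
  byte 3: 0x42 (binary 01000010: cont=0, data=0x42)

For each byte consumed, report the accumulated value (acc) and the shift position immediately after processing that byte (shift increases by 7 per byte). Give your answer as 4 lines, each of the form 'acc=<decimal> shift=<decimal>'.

byte 0=0xF3: payload=0x73=115, contrib = 115<<0 = 115; acc -> 115, shift -> 7
byte 1=0xAF: payload=0x2F=47, contrib = 47<<7 = 6016; acc -> 6131, shift -> 14
byte 2=0xAC: payload=0x2C=44, contrib = 44<<14 = 720896; acc -> 727027, shift -> 21
byte 3=0x42: payload=0x42=66, contrib = 66<<21 = 138412032; acc -> 139139059, shift -> 28

Answer: acc=115 shift=7
acc=6131 shift=14
acc=727027 shift=21
acc=139139059 shift=28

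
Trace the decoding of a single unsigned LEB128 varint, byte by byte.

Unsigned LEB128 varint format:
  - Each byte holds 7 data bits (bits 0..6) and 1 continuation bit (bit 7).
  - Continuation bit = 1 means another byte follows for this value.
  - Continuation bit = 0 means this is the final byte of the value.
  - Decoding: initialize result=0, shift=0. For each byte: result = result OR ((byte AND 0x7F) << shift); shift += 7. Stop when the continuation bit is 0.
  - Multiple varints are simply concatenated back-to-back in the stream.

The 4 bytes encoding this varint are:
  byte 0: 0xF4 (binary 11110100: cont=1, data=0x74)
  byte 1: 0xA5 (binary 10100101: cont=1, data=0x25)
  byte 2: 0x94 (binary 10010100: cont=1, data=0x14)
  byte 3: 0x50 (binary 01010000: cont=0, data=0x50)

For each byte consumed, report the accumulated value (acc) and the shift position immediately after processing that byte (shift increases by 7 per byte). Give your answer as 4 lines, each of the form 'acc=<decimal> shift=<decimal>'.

Answer: acc=116 shift=7
acc=4852 shift=14
acc=332532 shift=21
acc=168104692 shift=28

Derivation:
byte 0=0xF4: payload=0x74=116, contrib = 116<<0 = 116; acc -> 116, shift -> 7
byte 1=0xA5: payload=0x25=37, contrib = 37<<7 = 4736; acc -> 4852, shift -> 14
byte 2=0x94: payload=0x14=20, contrib = 20<<14 = 327680; acc -> 332532, shift -> 21
byte 3=0x50: payload=0x50=80, contrib = 80<<21 = 167772160; acc -> 168104692, shift -> 28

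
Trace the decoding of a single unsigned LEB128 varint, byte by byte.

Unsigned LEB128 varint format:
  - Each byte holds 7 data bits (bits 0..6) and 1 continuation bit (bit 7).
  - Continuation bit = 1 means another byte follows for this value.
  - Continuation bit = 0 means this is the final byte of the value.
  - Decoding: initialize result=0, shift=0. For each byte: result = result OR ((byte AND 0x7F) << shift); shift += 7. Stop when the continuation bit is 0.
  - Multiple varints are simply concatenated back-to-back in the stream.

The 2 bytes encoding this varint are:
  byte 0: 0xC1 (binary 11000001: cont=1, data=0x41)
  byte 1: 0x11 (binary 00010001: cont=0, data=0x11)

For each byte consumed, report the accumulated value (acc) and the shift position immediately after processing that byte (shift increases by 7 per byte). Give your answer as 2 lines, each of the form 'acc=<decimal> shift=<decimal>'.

byte 0=0xC1: payload=0x41=65, contrib = 65<<0 = 65; acc -> 65, shift -> 7
byte 1=0x11: payload=0x11=17, contrib = 17<<7 = 2176; acc -> 2241, shift -> 14

Answer: acc=65 shift=7
acc=2241 shift=14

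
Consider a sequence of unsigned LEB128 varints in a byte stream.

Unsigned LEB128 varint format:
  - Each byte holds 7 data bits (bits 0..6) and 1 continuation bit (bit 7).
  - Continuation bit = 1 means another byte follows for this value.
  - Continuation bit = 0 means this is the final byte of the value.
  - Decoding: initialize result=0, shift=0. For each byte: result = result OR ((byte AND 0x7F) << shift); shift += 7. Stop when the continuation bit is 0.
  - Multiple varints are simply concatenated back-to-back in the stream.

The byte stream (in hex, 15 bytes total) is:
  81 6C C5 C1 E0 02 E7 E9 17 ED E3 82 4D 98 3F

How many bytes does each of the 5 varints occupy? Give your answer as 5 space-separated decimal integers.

  byte[0]=0x81 cont=1 payload=0x01=1: acc |= 1<<0 -> acc=1 shift=7
  byte[1]=0x6C cont=0 payload=0x6C=108: acc |= 108<<7 -> acc=13825 shift=14 [end]
Varint 1: bytes[0:2] = 81 6C -> value 13825 (2 byte(s))
  byte[2]=0xC5 cont=1 payload=0x45=69: acc |= 69<<0 -> acc=69 shift=7
  byte[3]=0xC1 cont=1 payload=0x41=65: acc |= 65<<7 -> acc=8389 shift=14
  byte[4]=0xE0 cont=1 payload=0x60=96: acc |= 96<<14 -> acc=1581253 shift=21
  byte[5]=0x02 cont=0 payload=0x02=2: acc |= 2<<21 -> acc=5775557 shift=28 [end]
Varint 2: bytes[2:6] = C5 C1 E0 02 -> value 5775557 (4 byte(s))
  byte[6]=0xE7 cont=1 payload=0x67=103: acc |= 103<<0 -> acc=103 shift=7
  byte[7]=0xE9 cont=1 payload=0x69=105: acc |= 105<<7 -> acc=13543 shift=14
  byte[8]=0x17 cont=0 payload=0x17=23: acc |= 23<<14 -> acc=390375 shift=21 [end]
Varint 3: bytes[6:9] = E7 E9 17 -> value 390375 (3 byte(s))
  byte[9]=0xED cont=1 payload=0x6D=109: acc |= 109<<0 -> acc=109 shift=7
  byte[10]=0xE3 cont=1 payload=0x63=99: acc |= 99<<7 -> acc=12781 shift=14
  byte[11]=0x82 cont=1 payload=0x02=2: acc |= 2<<14 -> acc=45549 shift=21
  byte[12]=0x4D cont=0 payload=0x4D=77: acc |= 77<<21 -> acc=161526253 shift=28 [end]
Varint 4: bytes[9:13] = ED E3 82 4D -> value 161526253 (4 byte(s))
  byte[13]=0x98 cont=1 payload=0x18=24: acc |= 24<<0 -> acc=24 shift=7
  byte[14]=0x3F cont=0 payload=0x3F=63: acc |= 63<<7 -> acc=8088 shift=14 [end]
Varint 5: bytes[13:15] = 98 3F -> value 8088 (2 byte(s))

Answer: 2 4 3 4 2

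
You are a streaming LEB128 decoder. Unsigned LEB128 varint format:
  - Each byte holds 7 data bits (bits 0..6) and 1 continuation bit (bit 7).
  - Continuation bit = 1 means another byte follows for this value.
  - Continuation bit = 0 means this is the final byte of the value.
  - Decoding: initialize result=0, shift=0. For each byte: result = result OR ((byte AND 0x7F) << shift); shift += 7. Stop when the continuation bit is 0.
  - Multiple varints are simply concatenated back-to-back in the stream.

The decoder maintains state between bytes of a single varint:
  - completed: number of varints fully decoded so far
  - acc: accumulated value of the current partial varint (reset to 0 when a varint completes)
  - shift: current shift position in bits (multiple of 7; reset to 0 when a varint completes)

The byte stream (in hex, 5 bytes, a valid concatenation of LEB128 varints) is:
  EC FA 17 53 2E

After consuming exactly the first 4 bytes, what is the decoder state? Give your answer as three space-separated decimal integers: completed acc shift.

Answer: 2 0 0

Derivation:
byte[0]=0xEC cont=1 payload=0x6C: acc |= 108<<0 -> completed=0 acc=108 shift=7
byte[1]=0xFA cont=1 payload=0x7A: acc |= 122<<7 -> completed=0 acc=15724 shift=14
byte[2]=0x17 cont=0 payload=0x17: varint #1 complete (value=392556); reset -> completed=1 acc=0 shift=0
byte[3]=0x53 cont=0 payload=0x53: varint #2 complete (value=83); reset -> completed=2 acc=0 shift=0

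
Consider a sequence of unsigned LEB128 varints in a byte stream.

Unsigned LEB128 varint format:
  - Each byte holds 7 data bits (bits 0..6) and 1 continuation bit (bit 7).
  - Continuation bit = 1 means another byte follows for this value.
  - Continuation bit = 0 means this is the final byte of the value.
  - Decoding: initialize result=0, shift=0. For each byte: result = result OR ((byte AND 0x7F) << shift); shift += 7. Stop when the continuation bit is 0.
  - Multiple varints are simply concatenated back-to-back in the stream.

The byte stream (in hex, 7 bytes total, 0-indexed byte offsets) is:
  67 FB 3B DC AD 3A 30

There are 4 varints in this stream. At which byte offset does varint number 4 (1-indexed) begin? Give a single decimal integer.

  byte[0]=0x67 cont=0 payload=0x67=103: acc |= 103<<0 -> acc=103 shift=7 [end]
Varint 1: bytes[0:1] = 67 -> value 103 (1 byte(s))
  byte[1]=0xFB cont=1 payload=0x7B=123: acc |= 123<<0 -> acc=123 shift=7
  byte[2]=0x3B cont=0 payload=0x3B=59: acc |= 59<<7 -> acc=7675 shift=14 [end]
Varint 2: bytes[1:3] = FB 3B -> value 7675 (2 byte(s))
  byte[3]=0xDC cont=1 payload=0x5C=92: acc |= 92<<0 -> acc=92 shift=7
  byte[4]=0xAD cont=1 payload=0x2D=45: acc |= 45<<7 -> acc=5852 shift=14
  byte[5]=0x3A cont=0 payload=0x3A=58: acc |= 58<<14 -> acc=956124 shift=21 [end]
Varint 3: bytes[3:6] = DC AD 3A -> value 956124 (3 byte(s))
  byte[6]=0x30 cont=0 payload=0x30=48: acc |= 48<<0 -> acc=48 shift=7 [end]
Varint 4: bytes[6:7] = 30 -> value 48 (1 byte(s))

Answer: 6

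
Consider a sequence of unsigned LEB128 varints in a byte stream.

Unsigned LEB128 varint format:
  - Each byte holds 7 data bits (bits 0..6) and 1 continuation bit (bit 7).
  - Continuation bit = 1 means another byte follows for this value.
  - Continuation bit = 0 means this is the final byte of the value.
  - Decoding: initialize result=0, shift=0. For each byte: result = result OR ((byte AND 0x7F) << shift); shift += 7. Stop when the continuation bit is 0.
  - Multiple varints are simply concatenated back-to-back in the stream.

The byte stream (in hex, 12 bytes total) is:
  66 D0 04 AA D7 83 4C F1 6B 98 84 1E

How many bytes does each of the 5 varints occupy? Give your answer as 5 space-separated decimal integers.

Answer: 1 2 4 2 3

Derivation:
  byte[0]=0x66 cont=0 payload=0x66=102: acc |= 102<<0 -> acc=102 shift=7 [end]
Varint 1: bytes[0:1] = 66 -> value 102 (1 byte(s))
  byte[1]=0xD0 cont=1 payload=0x50=80: acc |= 80<<0 -> acc=80 shift=7
  byte[2]=0x04 cont=0 payload=0x04=4: acc |= 4<<7 -> acc=592 shift=14 [end]
Varint 2: bytes[1:3] = D0 04 -> value 592 (2 byte(s))
  byte[3]=0xAA cont=1 payload=0x2A=42: acc |= 42<<0 -> acc=42 shift=7
  byte[4]=0xD7 cont=1 payload=0x57=87: acc |= 87<<7 -> acc=11178 shift=14
  byte[5]=0x83 cont=1 payload=0x03=3: acc |= 3<<14 -> acc=60330 shift=21
  byte[6]=0x4C cont=0 payload=0x4C=76: acc |= 76<<21 -> acc=159443882 shift=28 [end]
Varint 3: bytes[3:7] = AA D7 83 4C -> value 159443882 (4 byte(s))
  byte[7]=0xF1 cont=1 payload=0x71=113: acc |= 113<<0 -> acc=113 shift=7
  byte[8]=0x6B cont=0 payload=0x6B=107: acc |= 107<<7 -> acc=13809 shift=14 [end]
Varint 4: bytes[7:9] = F1 6B -> value 13809 (2 byte(s))
  byte[9]=0x98 cont=1 payload=0x18=24: acc |= 24<<0 -> acc=24 shift=7
  byte[10]=0x84 cont=1 payload=0x04=4: acc |= 4<<7 -> acc=536 shift=14
  byte[11]=0x1E cont=0 payload=0x1E=30: acc |= 30<<14 -> acc=492056 shift=21 [end]
Varint 5: bytes[9:12] = 98 84 1E -> value 492056 (3 byte(s))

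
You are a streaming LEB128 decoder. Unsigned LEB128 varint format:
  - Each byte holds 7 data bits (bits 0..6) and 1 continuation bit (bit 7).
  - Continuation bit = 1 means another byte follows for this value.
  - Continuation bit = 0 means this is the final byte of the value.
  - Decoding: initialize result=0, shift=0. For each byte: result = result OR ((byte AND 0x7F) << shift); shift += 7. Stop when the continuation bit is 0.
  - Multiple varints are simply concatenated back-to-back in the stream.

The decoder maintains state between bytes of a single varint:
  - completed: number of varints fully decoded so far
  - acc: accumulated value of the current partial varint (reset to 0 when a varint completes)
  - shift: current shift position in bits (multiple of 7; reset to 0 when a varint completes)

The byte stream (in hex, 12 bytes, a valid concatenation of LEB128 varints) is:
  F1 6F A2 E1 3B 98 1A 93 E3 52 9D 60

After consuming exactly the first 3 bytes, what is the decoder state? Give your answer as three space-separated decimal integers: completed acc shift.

Answer: 1 34 7

Derivation:
byte[0]=0xF1 cont=1 payload=0x71: acc |= 113<<0 -> completed=0 acc=113 shift=7
byte[1]=0x6F cont=0 payload=0x6F: varint #1 complete (value=14321); reset -> completed=1 acc=0 shift=0
byte[2]=0xA2 cont=1 payload=0x22: acc |= 34<<0 -> completed=1 acc=34 shift=7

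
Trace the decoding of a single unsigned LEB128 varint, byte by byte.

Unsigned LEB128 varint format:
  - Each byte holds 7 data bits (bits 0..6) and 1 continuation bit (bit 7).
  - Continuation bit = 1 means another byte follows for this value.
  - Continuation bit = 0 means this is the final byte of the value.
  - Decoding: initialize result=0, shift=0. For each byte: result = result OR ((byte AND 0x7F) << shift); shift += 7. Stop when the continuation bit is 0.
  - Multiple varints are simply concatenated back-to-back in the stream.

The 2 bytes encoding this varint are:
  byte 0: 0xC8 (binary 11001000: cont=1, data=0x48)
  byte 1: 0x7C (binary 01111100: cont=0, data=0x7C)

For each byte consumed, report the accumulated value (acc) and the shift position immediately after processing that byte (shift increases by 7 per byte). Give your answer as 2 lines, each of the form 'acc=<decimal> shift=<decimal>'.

byte 0=0xC8: payload=0x48=72, contrib = 72<<0 = 72; acc -> 72, shift -> 7
byte 1=0x7C: payload=0x7C=124, contrib = 124<<7 = 15872; acc -> 15944, shift -> 14

Answer: acc=72 shift=7
acc=15944 shift=14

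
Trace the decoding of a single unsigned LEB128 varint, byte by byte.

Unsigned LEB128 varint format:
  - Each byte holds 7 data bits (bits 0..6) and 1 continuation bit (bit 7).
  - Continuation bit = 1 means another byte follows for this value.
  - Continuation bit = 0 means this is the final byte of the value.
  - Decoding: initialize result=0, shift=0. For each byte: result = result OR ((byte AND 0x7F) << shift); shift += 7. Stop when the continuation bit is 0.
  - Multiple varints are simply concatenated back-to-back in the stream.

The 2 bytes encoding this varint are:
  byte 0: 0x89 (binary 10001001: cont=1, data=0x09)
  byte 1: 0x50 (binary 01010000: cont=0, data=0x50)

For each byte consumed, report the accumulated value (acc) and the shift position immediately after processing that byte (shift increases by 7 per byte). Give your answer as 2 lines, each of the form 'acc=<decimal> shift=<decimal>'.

Answer: acc=9 shift=7
acc=10249 shift=14

Derivation:
byte 0=0x89: payload=0x09=9, contrib = 9<<0 = 9; acc -> 9, shift -> 7
byte 1=0x50: payload=0x50=80, contrib = 80<<7 = 10240; acc -> 10249, shift -> 14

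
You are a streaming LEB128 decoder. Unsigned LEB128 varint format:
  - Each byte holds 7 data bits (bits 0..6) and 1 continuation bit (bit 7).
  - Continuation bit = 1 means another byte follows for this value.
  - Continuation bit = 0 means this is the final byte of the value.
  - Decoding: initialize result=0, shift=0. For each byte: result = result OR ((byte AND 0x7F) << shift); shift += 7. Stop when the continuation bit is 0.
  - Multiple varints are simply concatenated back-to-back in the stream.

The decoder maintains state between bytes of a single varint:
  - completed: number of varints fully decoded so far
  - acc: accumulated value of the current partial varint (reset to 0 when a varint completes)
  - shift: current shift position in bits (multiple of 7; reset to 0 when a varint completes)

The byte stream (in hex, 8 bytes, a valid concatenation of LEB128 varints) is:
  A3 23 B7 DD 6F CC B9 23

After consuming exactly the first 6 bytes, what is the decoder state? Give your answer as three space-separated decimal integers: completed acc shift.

Answer: 2 76 7

Derivation:
byte[0]=0xA3 cont=1 payload=0x23: acc |= 35<<0 -> completed=0 acc=35 shift=7
byte[1]=0x23 cont=0 payload=0x23: varint #1 complete (value=4515); reset -> completed=1 acc=0 shift=0
byte[2]=0xB7 cont=1 payload=0x37: acc |= 55<<0 -> completed=1 acc=55 shift=7
byte[3]=0xDD cont=1 payload=0x5D: acc |= 93<<7 -> completed=1 acc=11959 shift=14
byte[4]=0x6F cont=0 payload=0x6F: varint #2 complete (value=1830583); reset -> completed=2 acc=0 shift=0
byte[5]=0xCC cont=1 payload=0x4C: acc |= 76<<0 -> completed=2 acc=76 shift=7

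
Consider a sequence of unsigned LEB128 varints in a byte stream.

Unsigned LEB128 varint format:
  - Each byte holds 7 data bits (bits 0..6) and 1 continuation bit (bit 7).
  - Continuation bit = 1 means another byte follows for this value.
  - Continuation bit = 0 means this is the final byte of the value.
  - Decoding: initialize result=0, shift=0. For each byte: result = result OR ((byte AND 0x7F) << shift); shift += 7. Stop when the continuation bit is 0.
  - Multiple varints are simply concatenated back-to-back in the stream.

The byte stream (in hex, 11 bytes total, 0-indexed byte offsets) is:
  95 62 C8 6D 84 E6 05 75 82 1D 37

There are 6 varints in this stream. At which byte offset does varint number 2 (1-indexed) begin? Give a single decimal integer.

Answer: 2

Derivation:
  byte[0]=0x95 cont=1 payload=0x15=21: acc |= 21<<0 -> acc=21 shift=7
  byte[1]=0x62 cont=0 payload=0x62=98: acc |= 98<<7 -> acc=12565 shift=14 [end]
Varint 1: bytes[0:2] = 95 62 -> value 12565 (2 byte(s))
  byte[2]=0xC8 cont=1 payload=0x48=72: acc |= 72<<0 -> acc=72 shift=7
  byte[3]=0x6D cont=0 payload=0x6D=109: acc |= 109<<7 -> acc=14024 shift=14 [end]
Varint 2: bytes[2:4] = C8 6D -> value 14024 (2 byte(s))
  byte[4]=0x84 cont=1 payload=0x04=4: acc |= 4<<0 -> acc=4 shift=7
  byte[5]=0xE6 cont=1 payload=0x66=102: acc |= 102<<7 -> acc=13060 shift=14
  byte[6]=0x05 cont=0 payload=0x05=5: acc |= 5<<14 -> acc=94980 shift=21 [end]
Varint 3: bytes[4:7] = 84 E6 05 -> value 94980 (3 byte(s))
  byte[7]=0x75 cont=0 payload=0x75=117: acc |= 117<<0 -> acc=117 shift=7 [end]
Varint 4: bytes[7:8] = 75 -> value 117 (1 byte(s))
  byte[8]=0x82 cont=1 payload=0x02=2: acc |= 2<<0 -> acc=2 shift=7
  byte[9]=0x1D cont=0 payload=0x1D=29: acc |= 29<<7 -> acc=3714 shift=14 [end]
Varint 5: bytes[8:10] = 82 1D -> value 3714 (2 byte(s))
  byte[10]=0x37 cont=0 payload=0x37=55: acc |= 55<<0 -> acc=55 shift=7 [end]
Varint 6: bytes[10:11] = 37 -> value 55 (1 byte(s))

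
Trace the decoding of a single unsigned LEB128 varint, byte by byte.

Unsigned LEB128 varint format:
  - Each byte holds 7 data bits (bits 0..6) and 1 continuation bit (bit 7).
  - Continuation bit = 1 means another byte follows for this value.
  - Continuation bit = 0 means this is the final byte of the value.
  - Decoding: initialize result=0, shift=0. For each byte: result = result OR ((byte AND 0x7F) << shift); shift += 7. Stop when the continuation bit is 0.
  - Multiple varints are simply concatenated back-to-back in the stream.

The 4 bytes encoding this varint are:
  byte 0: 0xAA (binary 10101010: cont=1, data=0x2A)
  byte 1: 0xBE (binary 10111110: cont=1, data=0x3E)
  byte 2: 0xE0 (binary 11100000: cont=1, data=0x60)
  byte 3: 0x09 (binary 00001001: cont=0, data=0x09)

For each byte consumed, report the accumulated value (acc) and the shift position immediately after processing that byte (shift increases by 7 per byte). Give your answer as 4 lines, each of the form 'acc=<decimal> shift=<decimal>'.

byte 0=0xAA: payload=0x2A=42, contrib = 42<<0 = 42; acc -> 42, shift -> 7
byte 1=0xBE: payload=0x3E=62, contrib = 62<<7 = 7936; acc -> 7978, shift -> 14
byte 2=0xE0: payload=0x60=96, contrib = 96<<14 = 1572864; acc -> 1580842, shift -> 21
byte 3=0x09: payload=0x09=9, contrib = 9<<21 = 18874368; acc -> 20455210, shift -> 28

Answer: acc=42 shift=7
acc=7978 shift=14
acc=1580842 shift=21
acc=20455210 shift=28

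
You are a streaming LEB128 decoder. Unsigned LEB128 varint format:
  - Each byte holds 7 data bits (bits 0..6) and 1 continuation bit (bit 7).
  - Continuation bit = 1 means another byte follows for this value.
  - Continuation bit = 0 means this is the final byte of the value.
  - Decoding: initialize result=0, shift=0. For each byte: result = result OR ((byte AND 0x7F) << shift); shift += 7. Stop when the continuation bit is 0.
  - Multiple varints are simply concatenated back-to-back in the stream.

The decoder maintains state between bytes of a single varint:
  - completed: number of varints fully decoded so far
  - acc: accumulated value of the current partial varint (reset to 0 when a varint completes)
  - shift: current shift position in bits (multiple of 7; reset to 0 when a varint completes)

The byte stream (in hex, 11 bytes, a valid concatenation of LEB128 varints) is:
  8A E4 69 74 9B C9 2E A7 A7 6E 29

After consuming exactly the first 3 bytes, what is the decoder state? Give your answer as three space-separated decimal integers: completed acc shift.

Answer: 1 0 0

Derivation:
byte[0]=0x8A cont=1 payload=0x0A: acc |= 10<<0 -> completed=0 acc=10 shift=7
byte[1]=0xE4 cont=1 payload=0x64: acc |= 100<<7 -> completed=0 acc=12810 shift=14
byte[2]=0x69 cont=0 payload=0x69: varint #1 complete (value=1733130); reset -> completed=1 acc=0 shift=0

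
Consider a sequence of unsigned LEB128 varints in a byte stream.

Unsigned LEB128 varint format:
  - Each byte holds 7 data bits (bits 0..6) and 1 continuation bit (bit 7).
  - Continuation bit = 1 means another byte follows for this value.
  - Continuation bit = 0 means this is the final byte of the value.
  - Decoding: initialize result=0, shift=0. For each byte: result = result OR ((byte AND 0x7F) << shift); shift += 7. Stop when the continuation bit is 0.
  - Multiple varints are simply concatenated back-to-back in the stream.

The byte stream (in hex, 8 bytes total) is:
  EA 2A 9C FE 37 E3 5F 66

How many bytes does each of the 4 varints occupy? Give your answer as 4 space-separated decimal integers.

Answer: 2 3 2 1

Derivation:
  byte[0]=0xEA cont=1 payload=0x6A=106: acc |= 106<<0 -> acc=106 shift=7
  byte[1]=0x2A cont=0 payload=0x2A=42: acc |= 42<<7 -> acc=5482 shift=14 [end]
Varint 1: bytes[0:2] = EA 2A -> value 5482 (2 byte(s))
  byte[2]=0x9C cont=1 payload=0x1C=28: acc |= 28<<0 -> acc=28 shift=7
  byte[3]=0xFE cont=1 payload=0x7E=126: acc |= 126<<7 -> acc=16156 shift=14
  byte[4]=0x37 cont=0 payload=0x37=55: acc |= 55<<14 -> acc=917276 shift=21 [end]
Varint 2: bytes[2:5] = 9C FE 37 -> value 917276 (3 byte(s))
  byte[5]=0xE3 cont=1 payload=0x63=99: acc |= 99<<0 -> acc=99 shift=7
  byte[6]=0x5F cont=0 payload=0x5F=95: acc |= 95<<7 -> acc=12259 shift=14 [end]
Varint 3: bytes[5:7] = E3 5F -> value 12259 (2 byte(s))
  byte[7]=0x66 cont=0 payload=0x66=102: acc |= 102<<0 -> acc=102 shift=7 [end]
Varint 4: bytes[7:8] = 66 -> value 102 (1 byte(s))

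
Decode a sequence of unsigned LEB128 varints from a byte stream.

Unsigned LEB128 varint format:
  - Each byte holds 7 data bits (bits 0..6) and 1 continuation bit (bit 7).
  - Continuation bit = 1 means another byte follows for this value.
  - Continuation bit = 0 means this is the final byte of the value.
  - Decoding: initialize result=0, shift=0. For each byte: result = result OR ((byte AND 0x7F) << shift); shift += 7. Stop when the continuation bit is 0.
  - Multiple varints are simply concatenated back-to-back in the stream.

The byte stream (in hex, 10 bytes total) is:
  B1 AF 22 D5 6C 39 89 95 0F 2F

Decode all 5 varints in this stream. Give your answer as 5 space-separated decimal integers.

Answer: 563121 13909 57 248457 47

Derivation:
  byte[0]=0xB1 cont=1 payload=0x31=49: acc |= 49<<0 -> acc=49 shift=7
  byte[1]=0xAF cont=1 payload=0x2F=47: acc |= 47<<7 -> acc=6065 shift=14
  byte[2]=0x22 cont=0 payload=0x22=34: acc |= 34<<14 -> acc=563121 shift=21 [end]
Varint 1: bytes[0:3] = B1 AF 22 -> value 563121 (3 byte(s))
  byte[3]=0xD5 cont=1 payload=0x55=85: acc |= 85<<0 -> acc=85 shift=7
  byte[4]=0x6C cont=0 payload=0x6C=108: acc |= 108<<7 -> acc=13909 shift=14 [end]
Varint 2: bytes[3:5] = D5 6C -> value 13909 (2 byte(s))
  byte[5]=0x39 cont=0 payload=0x39=57: acc |= 57<<0 -> acc=57 shift=7 [end]
Varint 3: bytes[5:6] = 39 -> value 57 (1 byte(s))
  byte[6]=0x89 cont=1 payload=0x09=9: acc |= 9<<0 -> acc=9 shift=7
  byte[7]=0x95 cont=1 payload=0x15=21: acc |= 21<<7 -> acc=2697 shift=14
  byte[8]=0x0F cont=0 payload=0x0F=15: acc |= 15<<14 -> acc=248457 shift=21 [end]
Varint 4: bytes[6:9] = 89 95 0F -> value 248457 (3 byte(s))
  byte[9]=0x2F cont=0 payload=0x2F=47: acc |= 47<<0 -> acc=47 shift=7 [end]
Varint 5: bytes[9:10] = 2F -> value 47 (1 byte(s))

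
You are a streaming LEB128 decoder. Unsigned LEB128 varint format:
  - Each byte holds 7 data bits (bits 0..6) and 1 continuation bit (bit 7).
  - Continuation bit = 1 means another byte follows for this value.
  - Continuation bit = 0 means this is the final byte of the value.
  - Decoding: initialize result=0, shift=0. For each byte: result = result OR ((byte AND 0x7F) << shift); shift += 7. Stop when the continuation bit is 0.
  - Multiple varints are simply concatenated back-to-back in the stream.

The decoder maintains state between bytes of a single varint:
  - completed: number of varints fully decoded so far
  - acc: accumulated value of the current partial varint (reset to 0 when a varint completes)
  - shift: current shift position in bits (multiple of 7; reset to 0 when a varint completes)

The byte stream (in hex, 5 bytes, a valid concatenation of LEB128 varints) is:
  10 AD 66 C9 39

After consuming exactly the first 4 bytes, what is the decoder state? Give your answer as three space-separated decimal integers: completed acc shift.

Answer: 2 73 7

Derivation:
byte[0]=0x10 cont=0 payload=0x10: varint #1 complete (value=16); reset -> completed=1 acc=0 shift=0
byte[1]=0xAD cont=1 payload=0x2D: acc |= 45<<0 -> completed=1 acc=45 shift=7
byte[2]=0x66 cont=0 payload=0x66: varint #2 complete (value=13101); reset -> completed=2 acc=0 shift=0
byte[3]=0xC9 cont=1 payload=0x49: acc |= 73<<0 -> completed=2 acc=73 shift=7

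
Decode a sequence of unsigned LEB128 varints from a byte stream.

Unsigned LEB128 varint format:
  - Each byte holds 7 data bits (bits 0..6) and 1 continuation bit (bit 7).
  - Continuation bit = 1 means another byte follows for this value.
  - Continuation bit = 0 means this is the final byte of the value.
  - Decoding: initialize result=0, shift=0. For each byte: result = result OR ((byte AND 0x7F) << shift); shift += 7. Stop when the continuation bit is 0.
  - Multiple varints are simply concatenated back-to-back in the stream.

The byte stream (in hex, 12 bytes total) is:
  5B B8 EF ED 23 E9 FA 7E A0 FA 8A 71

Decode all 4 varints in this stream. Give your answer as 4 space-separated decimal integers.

Answer: 91 75200440 2080105 237157664

Derivation:
  byte[0]=0x5B cont=0 payload=0x5B=91: acc |= 91<<0 -> acc=91 shift=7 [end]
Varint 1: bytes[0:1] = 5B -> value 91 (1 byte(s))
  byte[1]=0xB8 cont=1 payload=0x38=56: acc |= 56<<0 -> acc=56 shift=7
  byte[2]=0xEF cont=1 payload=0x6F=111: acc |= 111<<7 -> acc=14264 shift=14
  byte[3]=0xED cont=1 payload=0x6D=109: acc |= 109<<14 -> acc=1800120 shift=21
  byte[4]=0x23 cont=0 payload=0x23=35: acc |= 35<<21 -> acc=75200440 shift=28 [end]
Varint 2: bytes[1:5] = B8 EF ED 23 -> value 75200440 (4 byte(s))
  byte[5]=0xE9 cont=1 payload=0x69=105: acc |= 105<<0 -> acc=105 shift=7
  byte[6]=0xFA cont=1 payload=0x7A=122: acc |= 122<<7 -> acc=15721 shift=14
  byte[7]=0x7E cont=0 payload=0x7E=126: acc |= 126<<14 -> acc=2080105 shift=21 [end]
Varint 3: bytes[5:8] = E9 FA 7E -> value 2080105 (3 byte(s))
  byte[8]=0xA0 cont=1 payload=0x20=32: acc |= 32<<0 -> acc=32 shift=7
  byte[9]=0xFA cont=1 payload=0x7A=122: acc |= 122<<7 -> acc=15648 shift=14
  byte[10]=0x8A cont=1 payload=0x0A=10: acc |= 10<<14 -> acc=179488 shift=21
  byte[11]=0x71 cont=0 payload=0x71=113: acc |= 113<<21 -> acc=237157664 shift=28 [end]
Varint 4: bytes[8:12] = A0 FA 8A 71 -> value 237157664 (4 byte(s))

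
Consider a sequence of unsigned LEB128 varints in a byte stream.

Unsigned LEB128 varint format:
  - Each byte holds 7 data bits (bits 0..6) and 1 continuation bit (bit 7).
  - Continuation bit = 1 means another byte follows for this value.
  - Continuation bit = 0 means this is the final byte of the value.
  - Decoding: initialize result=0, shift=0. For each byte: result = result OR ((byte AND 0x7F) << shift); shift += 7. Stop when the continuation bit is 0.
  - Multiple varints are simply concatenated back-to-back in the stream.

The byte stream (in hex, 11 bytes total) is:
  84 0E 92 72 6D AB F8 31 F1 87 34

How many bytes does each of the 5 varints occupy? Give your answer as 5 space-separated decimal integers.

  byte[0]=0x84 cont=1 payload=0x04=4: acc |= 4<<0 -> acc=4 shift=7
  byte[1]=0x0E cont=0 payload=0x0E=14: acc |= 14<<7 -> acc=1796 shift=14 [end]
Varint 1: bytes[0:2] = 84 0E -> value 1796 (2 byte(s))
  byte[2]=0x92 cont=1 payload=0x12=18: acc |= 18<<0 -> acc=18 shift=7
  byte[3]=0x72 cont=0 payload=0x72=114: acc |= 114<<7 -> acc=14610 shift=14 [end]
Varint 2: bytes[2:4] = 92 72 -> value 14610 (2 byte(s))
  byte[4]=0x6D cont=0 payload=0x6D=109: acc |= 109<<0 -> acc=109 shift=7 [end]
Varint 3: bytes[4:5] = 6D -> value 109 (1 byte(s))
  byte[5]=0xAB cont=1 payload=0x2B=43: acc |= 43<<0 -> acc=43 shift=7
  byte[6]=0xF8 cont=1 payload=0x78=120: acc |= 120<<7 -> acc=15403 shift=14
  byte[7]=0x31 cont=0 payload=0x31=49: acc |= 49<<14 -> acc=818219 shift=21 [end]
Varint 4: bytes[5:8] = AB F8 31 -> value 818219 (3 byte(s))
  byte[8]=0xF1 cont=1 payload=0x71=113: acc |= 113<<0 -> acc=113 shift=7
  byte[9]=0x87 cont=1 payload=0x07=7: acc |= 7<<7 -> acc=1009 shift=14
  byte[10]=0x34 cont=0 payload=0x34=52: acc |= 52<<14 -> acc=852977 shift=21 [end]
Varint 5: bytes[8:11] = F1 87 34 -> value 852977 (3 byte(s))

Answer: 2 2 1 3 3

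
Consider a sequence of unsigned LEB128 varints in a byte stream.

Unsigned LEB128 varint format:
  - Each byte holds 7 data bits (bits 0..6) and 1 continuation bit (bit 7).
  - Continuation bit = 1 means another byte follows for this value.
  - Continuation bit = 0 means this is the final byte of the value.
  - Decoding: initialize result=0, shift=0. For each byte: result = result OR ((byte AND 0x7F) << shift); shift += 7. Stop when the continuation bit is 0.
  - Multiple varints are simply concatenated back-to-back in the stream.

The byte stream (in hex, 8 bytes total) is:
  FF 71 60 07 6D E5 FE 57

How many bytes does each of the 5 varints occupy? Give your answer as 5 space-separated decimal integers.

Answer: 2 1 1 1 3

Derivation:
  byte[0]=0xFF cont=1 payload=0x7F=127: acc |= 127<<0 -> acc=127 shift=7
  byte[1]=0x71 cont=0 payload=0x71=113: acc |= 113<<7 -> acc=14591 shift=14 [end]
Varint 1: bytes[0:2] = FF 71 -> value 14591 (2 byte(s))
  byte[2]=0x60 cont=0 payload=0x60=96: acc |= 96<<0 -> acc=96 shift=7 [end]
Varint 2: bytes[2:3] = 60 -> value 96 (1 byte(s))
  byte[3]=0x07 cont=0 payload=0x07=7: acc |= 7<<0 -> acc=7 shift=7 [end]
Varint 3: bytes[3:4] = 07 -> value 7 (1 byte(s))
  byte[4]=0x6D cont=0 payload=0x6D=109: acc |= 109<<0 -> acc=109 shift=7 [end]
Varint 4: bytes[4:5] = 6D -> value 109 (1 byte(s))
  byte[5]=0xE5 cont=1 payload=0x65=101: acc |= 101<<0 -> acc=101 shift=7
  byte[6]=0xFE cont=1 payload=0x7E=126: acc |= 126<<7 -> acc=16229 shift=14
  byte[7]=0x57 cont=0 payload=0x57=87: acc |= 87<<14 -> acc=1441637 shift=21 [end]
Varint 5: bytes[5:8] = E5 FE 57 -> value 1441637 (3 byte(s))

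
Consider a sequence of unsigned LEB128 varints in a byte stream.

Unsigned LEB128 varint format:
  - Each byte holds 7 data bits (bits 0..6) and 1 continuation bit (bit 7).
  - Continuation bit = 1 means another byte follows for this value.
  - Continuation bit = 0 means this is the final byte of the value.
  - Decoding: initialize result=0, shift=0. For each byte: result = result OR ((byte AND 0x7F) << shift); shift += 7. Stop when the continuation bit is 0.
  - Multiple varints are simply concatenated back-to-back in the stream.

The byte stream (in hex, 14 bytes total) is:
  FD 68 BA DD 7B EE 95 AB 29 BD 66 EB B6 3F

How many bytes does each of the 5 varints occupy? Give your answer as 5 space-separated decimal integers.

Answer: 2 3 4 2 3

Derivation:
  byte[0]=0xFD cont=1 payload=0x7D=125: acc |= 125<<0 -> acc=125 shift=7
  byte[1]=0x68 cont=0 payload=0x68=104: acc |= 104<<7 -> acc=13437 shift=14 [end]
Varint 1: bytes[0:2] = FD 68 -> value 13437 (2 byte(s))
  byte[2]=0xBA cont=1 payload=0x3A=58: acc |= 58<<0 -> acc=58 shift=7
  byte[3]=0xDD cont=1 payload=0x5D=93: acc |= 93<<7 -> acc=11962 shift=14
  byte[4]=0x7B cont=0 payload=0x7B=123: acc |= 123<<14 -> acc=2027194 shift=21 [end]
Varint 2: bytes[2:5] = BA DD 7B -> value 2027194 (3 byte(s))
  byte[5]=0xEE cont=1 payload=0x6E=110: acc |= 110<<0 -> acc=110 shift=7
  byte[6]=0x95 cont=1 payload=0x15=21: acc |= 21<<7 -> acc=2798 shift=14
  byte[7]=0xAB cont=1 payload=0x2B=43: acc |= 43<<14 -> acc=707310 shift=21
  byte[8]=0x29 cont=0 payload=0x29=41: acc |= 41<<21 -> acc=86690542 shift=28 [end]
Varint 3: bytes[5:9] = EE 95 AB 29 -> value 86690542 (4 byte(s))
  byte[9]=0xBD cont=1 payload=0x3D=61: acc |= 61<<0 -> acc=61 shift=7
  byte[10]=0x66 cont=0 payload=0x66=102: acc |= 102<<7 -> acc=13117 shift=14 [end]
Varint 4: bytes[9:11] = BD 66 -> value 13117 (2 byte(s))
  byte[11]=0xEB cont=1 payload=0x6B=107: acc |= 107<<0 -> acc=107 shift=7
  byte[12]=0xB6 cont=1 payload=0x36=54: acc |= 54<<7 -> acc=7019 shift=14
  byte[13]=0x3F cont=0 payload=0x3F=63: acc |= 63<<14 -> acc=1039211 shift=21 [end]
Varint 5: bytes[11:14] = EB B6 3F -> value 1039211 (3 byte(s))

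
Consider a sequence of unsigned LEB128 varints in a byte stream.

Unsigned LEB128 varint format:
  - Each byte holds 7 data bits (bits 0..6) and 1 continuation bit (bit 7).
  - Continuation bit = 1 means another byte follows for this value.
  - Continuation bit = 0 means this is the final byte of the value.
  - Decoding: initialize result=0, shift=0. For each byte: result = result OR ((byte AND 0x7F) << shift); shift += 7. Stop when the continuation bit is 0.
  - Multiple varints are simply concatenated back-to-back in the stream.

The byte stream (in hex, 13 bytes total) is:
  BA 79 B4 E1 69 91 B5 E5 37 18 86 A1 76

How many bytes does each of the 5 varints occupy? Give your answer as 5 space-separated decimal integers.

  byte[0]=0xBA cont=1 payload=0x3A=58: acc |= 58<<0 -> acc=58 shift=7
  byte[1]=0x79 cont=0 payload=0x79=121: acc |= 121<<7 -> acc=15546 shift=14 [end]
Varint 1: bytes[0:2] = BA 79 -> value 15546 (2 byte(s))
  byte[2]=0xB4 cont=1 payload=0x34=52: acc |= 52<<0 -> acc=52 shift=7
  byte[3]=0xE1 cont=1 payload=0x61=97: acc |= 97<<7 -> acc=12468 shift=14
  byte[4]=0x69 cont=0 payload=0x69=105: acc |= 105<<14 -> acc=1732788 shift=21 [end]
Varint 2: bytes[2:5] = B4 E1 69 -> value 1732788 (3 byte(s))
  byte[5]=0x91 cont=1 payload=0x11=17: acc |= 17<<0 -> acc=17 shift=7
  byte[6]=0xB5 cont=1 payload=0x35=53: acc |= 53<<7 -> acc=6801 shift=14
  byte[7]=0xE5 cont=1 payload=0x65=101: acc |= 101<<14 -> acc=1661585 shift=21
  byte[8]=0x37 cont=0 payload=0x37=55: acc |= 55<<21 -> acc=117004945 shift=28 [end]
Varint 3: bytes[5:9] = 91 B5 E5 37 -> value 117004945 (4 byte(s))
  byte[9]=0x18 cont=0 payload=0x18=24: acc |= 24<<0 -> acc=24 shift=7 [end]
Varint 4: bytes[9:10] = 18 -> value 24 (1 byte(s))
  byte[10]=0x86 cont=1 payload=0x06=6: acc |= 6<<0 -> acc=6 shift=7
  byte[11]=0xA1 cont=1 payload=0x21=33: acc |= 33<<7 -> acc=4230 shift=14
  byte[12]=0x76 cont=0 payload=0x76=118: acc |= 118<<14 -> acc=1937542 shift=21 [end]
Varint 5: bytes[10:13] = 86 A1 76 -> value 1937542 (3 byte(s))

Answer: 2 3 4 1 3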